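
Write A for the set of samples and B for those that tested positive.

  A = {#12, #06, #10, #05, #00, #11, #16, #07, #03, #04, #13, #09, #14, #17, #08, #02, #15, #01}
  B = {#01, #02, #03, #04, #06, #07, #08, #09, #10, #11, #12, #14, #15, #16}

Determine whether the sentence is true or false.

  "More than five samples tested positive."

The determiner here denotes the relation: |A ∩ B| > 5.
|A| = 18, |A ∩ B| = 14, |A ∖ B| = 4.
|A ∩ B| = 14, so the statement is true.

True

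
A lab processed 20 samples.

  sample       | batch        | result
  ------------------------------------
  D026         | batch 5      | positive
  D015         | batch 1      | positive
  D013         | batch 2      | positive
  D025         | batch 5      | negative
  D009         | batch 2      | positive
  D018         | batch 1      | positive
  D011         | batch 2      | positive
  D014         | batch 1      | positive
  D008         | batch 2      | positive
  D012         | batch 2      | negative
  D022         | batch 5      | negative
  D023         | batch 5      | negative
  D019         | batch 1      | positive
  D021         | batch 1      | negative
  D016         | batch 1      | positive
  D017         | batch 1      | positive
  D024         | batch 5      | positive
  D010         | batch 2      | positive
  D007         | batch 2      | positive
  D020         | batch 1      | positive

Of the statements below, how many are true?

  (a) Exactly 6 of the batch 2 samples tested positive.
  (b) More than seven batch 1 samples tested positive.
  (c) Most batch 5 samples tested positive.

1

(a) batch 2: |A| = 7, |A ∩ B| = 6; needs |A ∩ B| = 6 — true.
(b) batch 1: |A| = 8, |A ∩ B| = 7; needs |A ∩ B| > 7 — false.
(c) batch 5: |A| = 5, |A ∩ B| = 2; needs |A ∩ B| > |A ∖ B| — false.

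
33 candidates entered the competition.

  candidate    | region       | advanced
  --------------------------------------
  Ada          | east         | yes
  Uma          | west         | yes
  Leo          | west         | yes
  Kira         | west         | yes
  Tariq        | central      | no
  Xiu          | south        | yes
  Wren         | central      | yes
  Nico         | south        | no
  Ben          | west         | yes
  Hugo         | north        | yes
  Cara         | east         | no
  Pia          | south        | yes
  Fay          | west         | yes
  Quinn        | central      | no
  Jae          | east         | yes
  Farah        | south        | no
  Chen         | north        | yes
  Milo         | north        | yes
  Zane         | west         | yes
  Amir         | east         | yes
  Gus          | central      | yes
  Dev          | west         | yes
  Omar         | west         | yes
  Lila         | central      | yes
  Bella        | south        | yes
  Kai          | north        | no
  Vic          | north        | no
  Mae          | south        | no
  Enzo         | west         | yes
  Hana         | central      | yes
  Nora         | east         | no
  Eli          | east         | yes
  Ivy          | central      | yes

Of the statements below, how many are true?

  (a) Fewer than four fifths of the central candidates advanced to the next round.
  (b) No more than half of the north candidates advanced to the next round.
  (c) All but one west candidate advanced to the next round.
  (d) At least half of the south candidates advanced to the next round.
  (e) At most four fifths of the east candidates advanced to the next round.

3

(a) central: |A| = 7, |A ∩ B| = 5; needs |A ∩ B| / |A| < 4/5 — true.
(b) north: |A| = 5, |A ∩ B| = 3; needs |A ∩ B| ≤ |A ∖ B| — false.
(c) west: |A| = 9, |A ∩ B| = 9; needs |A ∖ B| = 1 — false.
(d) south: |A| = 6, |A ∩ B| = 3; needs |A ∩ B| ≥ |A ∖ B| — true.
(e) east: |A| = 6, |A ∩ B| = 4; needs |A ∩ B| / |A| ≤ 4/5 — true.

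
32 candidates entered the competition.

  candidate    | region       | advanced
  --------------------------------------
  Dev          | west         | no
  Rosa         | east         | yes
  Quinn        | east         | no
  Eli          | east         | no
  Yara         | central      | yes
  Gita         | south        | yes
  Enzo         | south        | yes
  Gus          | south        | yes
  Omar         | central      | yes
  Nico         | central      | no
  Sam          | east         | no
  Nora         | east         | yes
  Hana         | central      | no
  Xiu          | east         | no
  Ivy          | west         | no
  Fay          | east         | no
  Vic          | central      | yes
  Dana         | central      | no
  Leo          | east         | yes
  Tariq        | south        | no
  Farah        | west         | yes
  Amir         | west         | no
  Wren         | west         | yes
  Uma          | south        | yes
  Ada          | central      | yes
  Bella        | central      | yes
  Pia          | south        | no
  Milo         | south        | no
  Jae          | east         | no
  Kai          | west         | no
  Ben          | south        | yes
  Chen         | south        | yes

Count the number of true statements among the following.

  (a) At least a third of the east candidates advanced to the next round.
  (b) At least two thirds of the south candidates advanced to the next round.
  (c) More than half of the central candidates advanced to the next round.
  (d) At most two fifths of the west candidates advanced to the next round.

4

(a) east: |A| = 9, |A ∩ B| = 3; needs |A ∩ B| / |A| ≥ 1/3 — true.
(b) south: |A| = 9, |A ∩ B| = 6; needs |A ∩ B| / |A| ≥ 2/3 — true.
(c) central: |A| = 8, |A ∩ B| = 5; needs |A ∩ B| > |A ∖ B| — true.
(d) west: |A| = 6, |A ∩ B| = 2; needs |A ∩ B| / |A| ≤ 2/5 — true.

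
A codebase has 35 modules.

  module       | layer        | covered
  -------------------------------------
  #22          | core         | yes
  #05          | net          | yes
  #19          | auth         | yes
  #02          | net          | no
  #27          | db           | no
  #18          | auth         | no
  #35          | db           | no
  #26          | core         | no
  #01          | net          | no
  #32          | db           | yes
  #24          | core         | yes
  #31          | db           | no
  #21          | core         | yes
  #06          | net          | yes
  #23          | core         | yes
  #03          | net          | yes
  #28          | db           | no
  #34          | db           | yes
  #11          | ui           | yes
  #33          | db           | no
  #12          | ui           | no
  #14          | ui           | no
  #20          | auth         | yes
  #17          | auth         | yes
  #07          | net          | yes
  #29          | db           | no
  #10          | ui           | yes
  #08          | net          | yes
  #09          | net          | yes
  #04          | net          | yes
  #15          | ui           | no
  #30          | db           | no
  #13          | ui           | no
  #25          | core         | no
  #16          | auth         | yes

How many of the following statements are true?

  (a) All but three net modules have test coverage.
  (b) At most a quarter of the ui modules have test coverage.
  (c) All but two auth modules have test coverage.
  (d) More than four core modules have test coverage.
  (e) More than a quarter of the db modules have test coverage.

(a) net: |A| = 9, |A ∩ B| = 7; needs |A ∖ B| = 3 — false.
(b) ui: |A| = 6, |A ∩ B| = 2; needs |A ∩ B| / |A| ≤ 1/4 — false.
(c) auth: |A| = 5, |A ∩ B| = 4; needs |A ∖ B| = 2 — false.
(d) core: |A| = 6, |A ∩ B| = 4; needs |A ∩ B| > 4 — false.
(e) db: |A| = 9, |A ∩ B| = 2; needs |A ∩ B| / |A| > 1/4 — false.

0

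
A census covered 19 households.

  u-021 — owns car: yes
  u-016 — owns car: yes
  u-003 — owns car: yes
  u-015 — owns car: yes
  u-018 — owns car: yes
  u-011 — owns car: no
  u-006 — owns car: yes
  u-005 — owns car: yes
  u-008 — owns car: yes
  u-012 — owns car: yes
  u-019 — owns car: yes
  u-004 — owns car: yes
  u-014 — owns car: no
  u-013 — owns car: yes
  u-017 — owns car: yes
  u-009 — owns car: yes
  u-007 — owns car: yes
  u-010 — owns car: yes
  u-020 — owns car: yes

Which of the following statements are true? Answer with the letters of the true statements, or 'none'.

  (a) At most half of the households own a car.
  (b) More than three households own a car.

(b)

|A| = 19, |A ∩ B| = 17, |A ∖ B| = 2.
(a) |A ∩ B| ≤ |A ∖ B|: fails.
(b) |A ∩ B| > 3: holds.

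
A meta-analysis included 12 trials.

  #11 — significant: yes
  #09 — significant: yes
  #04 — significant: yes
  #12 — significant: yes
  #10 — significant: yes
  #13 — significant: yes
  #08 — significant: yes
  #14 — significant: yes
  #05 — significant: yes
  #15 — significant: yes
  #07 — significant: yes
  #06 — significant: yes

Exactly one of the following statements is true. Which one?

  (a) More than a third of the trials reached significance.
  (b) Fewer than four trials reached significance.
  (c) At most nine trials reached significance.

|A| = 12, |A ∩ B| = 12, |A ∖ B| = 0.
(a) requires |A ∩ B| / |A| > 1/3: true.
(b) requires |A ∩ B| < 4: false.
(c) requires |A ∩ B| ≤ 9: false.

(a)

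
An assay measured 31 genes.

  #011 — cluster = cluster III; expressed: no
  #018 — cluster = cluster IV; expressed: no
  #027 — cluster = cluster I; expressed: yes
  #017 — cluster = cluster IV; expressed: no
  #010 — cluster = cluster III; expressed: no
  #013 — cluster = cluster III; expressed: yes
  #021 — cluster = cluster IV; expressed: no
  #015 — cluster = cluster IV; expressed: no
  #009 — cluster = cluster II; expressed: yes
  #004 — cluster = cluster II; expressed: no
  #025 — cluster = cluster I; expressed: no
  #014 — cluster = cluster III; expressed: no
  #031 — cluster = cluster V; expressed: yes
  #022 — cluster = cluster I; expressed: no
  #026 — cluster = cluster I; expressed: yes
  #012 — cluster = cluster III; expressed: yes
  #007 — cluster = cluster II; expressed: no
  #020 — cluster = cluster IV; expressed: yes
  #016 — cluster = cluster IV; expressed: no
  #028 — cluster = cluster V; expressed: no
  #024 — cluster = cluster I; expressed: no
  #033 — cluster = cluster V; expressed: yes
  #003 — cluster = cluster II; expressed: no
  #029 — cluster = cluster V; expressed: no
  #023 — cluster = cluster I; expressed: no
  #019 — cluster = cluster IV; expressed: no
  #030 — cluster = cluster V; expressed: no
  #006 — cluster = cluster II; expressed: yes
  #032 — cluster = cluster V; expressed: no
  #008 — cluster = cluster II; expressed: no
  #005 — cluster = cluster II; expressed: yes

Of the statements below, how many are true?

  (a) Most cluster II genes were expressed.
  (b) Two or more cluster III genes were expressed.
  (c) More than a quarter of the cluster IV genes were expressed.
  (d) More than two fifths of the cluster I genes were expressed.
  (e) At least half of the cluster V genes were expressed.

1

(a) cluster II: |A| = 7, |A ∩ B| = 3; needs |A ∩ B| > |A ∖ B| — false.
(b) cluster III: |A| = 5, |A ∩ B| = 2; needs |A ∩ B| ≥ 2 — true.
(c) cluster IV: |A| = 7, |A ∩ B| = 1; needs |A ∩ B| / |A| > 1/4 — false.
(d) cluster I: |A| = 6, |A ∩ B| = 2; needs |A ∩ B| / |A| > 2/5 — false.
(e) cluster V: |A| = 6, |A ∩ B| = 2; needs |A ∩ B| ≥ |A ∖ B| — false.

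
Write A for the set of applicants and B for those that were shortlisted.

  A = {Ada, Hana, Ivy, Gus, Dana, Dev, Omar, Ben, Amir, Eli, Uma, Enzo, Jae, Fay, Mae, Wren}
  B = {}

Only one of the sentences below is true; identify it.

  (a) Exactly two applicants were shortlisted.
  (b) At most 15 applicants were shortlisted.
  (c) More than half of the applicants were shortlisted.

(b)

|A| = 16, |A ∩ B| = 0, |A ∖ B| = 16.
(a) requires |A ∩ B| = 2: false.
(b) requires |A ∩ B| ≤ 15: true.
(c) requires |A ∩ B| > |A ∖ B|: false.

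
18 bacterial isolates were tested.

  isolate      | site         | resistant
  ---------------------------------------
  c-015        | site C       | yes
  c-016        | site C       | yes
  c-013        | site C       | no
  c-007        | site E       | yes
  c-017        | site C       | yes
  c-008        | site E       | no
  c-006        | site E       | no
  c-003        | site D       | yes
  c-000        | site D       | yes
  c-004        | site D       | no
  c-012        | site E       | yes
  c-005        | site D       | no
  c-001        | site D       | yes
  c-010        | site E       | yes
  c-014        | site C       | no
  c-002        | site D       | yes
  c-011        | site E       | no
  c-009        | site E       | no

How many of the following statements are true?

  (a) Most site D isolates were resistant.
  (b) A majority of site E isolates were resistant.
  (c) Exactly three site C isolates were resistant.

2

(a) site D: |A| = 6, |A ∩ B| = 4; needs |A ∩ B| > |A ∖ B| — true.
(b) site E: |A| = 7, |A ∩ B| = 3; needs |A ∩ B| > |A ∖ B| — false.
(c) site C: |A| = 5, |A ∩ B| = 3; needs |A ∩ B| = 3 — true.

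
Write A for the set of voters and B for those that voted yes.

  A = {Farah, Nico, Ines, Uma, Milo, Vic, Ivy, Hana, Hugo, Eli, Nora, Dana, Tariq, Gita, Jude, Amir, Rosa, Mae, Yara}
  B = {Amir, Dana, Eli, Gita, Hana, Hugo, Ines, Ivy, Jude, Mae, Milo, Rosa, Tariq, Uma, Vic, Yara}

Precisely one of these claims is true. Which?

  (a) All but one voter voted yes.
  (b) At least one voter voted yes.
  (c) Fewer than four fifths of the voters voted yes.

(b)

|A| = 19, |A ∩ B| = 16, |A ∖ B| = 3.
(a) requires |A ∖ B| = 1: false.
(b) requires A ∩ B ≠ ∅ (|A ∩ B| ≥ 1): true.
(c) requires |A ∩ B| / |A| < 4/5: false.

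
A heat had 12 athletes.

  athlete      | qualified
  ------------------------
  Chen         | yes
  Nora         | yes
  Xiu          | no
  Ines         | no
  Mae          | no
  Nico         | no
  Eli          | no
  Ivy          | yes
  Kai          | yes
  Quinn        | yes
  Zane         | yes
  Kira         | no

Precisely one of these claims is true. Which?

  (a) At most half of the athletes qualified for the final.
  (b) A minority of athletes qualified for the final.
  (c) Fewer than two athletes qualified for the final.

(a)

|A| = 12, |A ∩ B| = 6, |A ∖ B| = 6.
(a) requires |A ∩ B| ≤ |A ∖ B|: true.
(b) requires |A ∩ B| < |A ∖ B|: false.
(c) requires |A ∩ B| < 2: false.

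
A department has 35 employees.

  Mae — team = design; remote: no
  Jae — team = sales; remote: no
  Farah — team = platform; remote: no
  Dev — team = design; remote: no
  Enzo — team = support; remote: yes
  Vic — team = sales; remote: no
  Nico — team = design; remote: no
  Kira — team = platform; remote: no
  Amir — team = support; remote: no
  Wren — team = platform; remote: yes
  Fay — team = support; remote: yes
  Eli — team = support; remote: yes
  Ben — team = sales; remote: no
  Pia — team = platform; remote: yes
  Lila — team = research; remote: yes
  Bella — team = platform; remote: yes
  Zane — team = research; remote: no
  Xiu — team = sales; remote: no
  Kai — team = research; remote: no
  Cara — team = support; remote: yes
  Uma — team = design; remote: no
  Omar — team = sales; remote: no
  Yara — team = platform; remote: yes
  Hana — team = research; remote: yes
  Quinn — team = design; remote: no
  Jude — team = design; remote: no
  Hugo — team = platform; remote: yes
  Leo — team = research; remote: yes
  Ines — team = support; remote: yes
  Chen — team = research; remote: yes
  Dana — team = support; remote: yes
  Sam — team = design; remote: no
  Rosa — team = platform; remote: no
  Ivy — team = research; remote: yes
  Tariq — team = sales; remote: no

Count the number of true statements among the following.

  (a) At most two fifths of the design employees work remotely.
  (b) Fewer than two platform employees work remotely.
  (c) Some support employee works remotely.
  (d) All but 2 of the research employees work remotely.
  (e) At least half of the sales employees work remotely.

3

(a) design: |A| = 7, |A ∩ B| = 0; needs |A ∩ B| / |A| ≤ 2/5 — true.
(b) platform: |A| = 8, |A ∩ B| = 5; needs |A ∩ B| < 2 — false.
(c) support: |A| = 7, |A ∩ B| = 6; needs A ∩ B ≠ ∅ (|A ∩ B| ≥ 1) — true.
(d) research: |A| = 7, |A ∩ B| = 5; needs |A ∖ B| = 2 — true.
(e) sales: |A| = 6, |A ∩ B| = 0; needs |A ∩ B| ≥ |A ∖ B| — false.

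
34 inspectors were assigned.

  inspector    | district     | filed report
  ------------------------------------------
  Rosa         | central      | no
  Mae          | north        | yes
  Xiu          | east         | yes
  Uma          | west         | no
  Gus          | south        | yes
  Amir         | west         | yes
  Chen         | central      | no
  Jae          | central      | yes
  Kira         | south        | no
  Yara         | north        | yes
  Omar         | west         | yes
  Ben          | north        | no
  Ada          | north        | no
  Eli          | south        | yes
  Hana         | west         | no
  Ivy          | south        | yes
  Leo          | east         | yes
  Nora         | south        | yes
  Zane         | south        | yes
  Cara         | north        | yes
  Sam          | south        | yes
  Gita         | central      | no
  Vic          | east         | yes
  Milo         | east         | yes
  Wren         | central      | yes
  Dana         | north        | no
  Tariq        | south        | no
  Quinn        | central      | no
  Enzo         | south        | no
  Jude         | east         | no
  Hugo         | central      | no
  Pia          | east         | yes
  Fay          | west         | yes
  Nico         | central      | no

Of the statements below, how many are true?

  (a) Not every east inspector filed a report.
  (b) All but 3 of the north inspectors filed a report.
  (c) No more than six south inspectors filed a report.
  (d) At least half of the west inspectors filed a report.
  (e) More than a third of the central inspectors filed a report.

4

(a) east: |A| = 6, |A ∩ B| = 5; needs A ⊄ B (|A ∖ B| ≥ 1) — true.
(b) north: |A| = 6, |A ∩ B| = 3; needs |A ∖ B| = 3 — true.
(c) south: |A| = 9, |A ∩ B| = 6; needs |A ∩ B| ≤ 6 — true.
(d) west: |A| = 5, |A ∩ B| = 3; needs |A ∩ B| ≥ |A ∖ B| — true.
(e) central: |A| = 8, |A ∩ B| = 2; needs |A ∩ B| / |A| > 1/3 — false.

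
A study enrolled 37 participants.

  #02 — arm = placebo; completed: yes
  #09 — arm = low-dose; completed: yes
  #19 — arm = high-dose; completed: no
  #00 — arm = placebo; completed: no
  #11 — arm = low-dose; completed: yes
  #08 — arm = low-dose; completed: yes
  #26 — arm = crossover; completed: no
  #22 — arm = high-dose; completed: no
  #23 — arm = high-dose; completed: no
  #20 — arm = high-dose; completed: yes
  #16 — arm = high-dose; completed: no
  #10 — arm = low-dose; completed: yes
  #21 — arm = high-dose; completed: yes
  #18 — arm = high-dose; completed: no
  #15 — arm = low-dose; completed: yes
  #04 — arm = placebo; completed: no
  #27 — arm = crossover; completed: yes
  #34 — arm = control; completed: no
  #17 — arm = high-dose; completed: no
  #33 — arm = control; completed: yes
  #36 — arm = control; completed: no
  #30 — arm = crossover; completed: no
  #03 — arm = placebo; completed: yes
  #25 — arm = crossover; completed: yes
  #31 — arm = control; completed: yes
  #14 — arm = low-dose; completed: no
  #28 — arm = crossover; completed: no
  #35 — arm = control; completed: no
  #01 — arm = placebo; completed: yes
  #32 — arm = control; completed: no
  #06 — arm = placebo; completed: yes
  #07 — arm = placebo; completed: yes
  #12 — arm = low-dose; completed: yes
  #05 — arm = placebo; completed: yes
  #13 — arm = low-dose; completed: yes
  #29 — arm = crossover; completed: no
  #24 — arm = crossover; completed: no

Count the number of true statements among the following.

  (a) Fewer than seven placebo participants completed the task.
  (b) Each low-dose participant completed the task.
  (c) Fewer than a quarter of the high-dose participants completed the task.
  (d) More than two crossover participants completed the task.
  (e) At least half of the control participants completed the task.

1

(a) placebo: |A| = 8, |A ∩ B| = 6; needs |A ∩ B| < 7 — true.
(b) low-dose: |A| = 8, |A ∩ B| = 7; needs A ⊆ B, i.e. every element of A is in B (|A ∖ B| = 0) — false.
(c) high-dose: |A| = 8, |A ∩ B| = 2; needs |A ∩ B| / |A| < 1/4 — false.
(d) crossover: |A| = 7, |A ∩ B| = 2; needs |A ∩ B| > 2 — false.
(e) control: |A| = 6, |A ∩ B| = 2; needs |A ∩ B| ≥ |A ∖ B| — false.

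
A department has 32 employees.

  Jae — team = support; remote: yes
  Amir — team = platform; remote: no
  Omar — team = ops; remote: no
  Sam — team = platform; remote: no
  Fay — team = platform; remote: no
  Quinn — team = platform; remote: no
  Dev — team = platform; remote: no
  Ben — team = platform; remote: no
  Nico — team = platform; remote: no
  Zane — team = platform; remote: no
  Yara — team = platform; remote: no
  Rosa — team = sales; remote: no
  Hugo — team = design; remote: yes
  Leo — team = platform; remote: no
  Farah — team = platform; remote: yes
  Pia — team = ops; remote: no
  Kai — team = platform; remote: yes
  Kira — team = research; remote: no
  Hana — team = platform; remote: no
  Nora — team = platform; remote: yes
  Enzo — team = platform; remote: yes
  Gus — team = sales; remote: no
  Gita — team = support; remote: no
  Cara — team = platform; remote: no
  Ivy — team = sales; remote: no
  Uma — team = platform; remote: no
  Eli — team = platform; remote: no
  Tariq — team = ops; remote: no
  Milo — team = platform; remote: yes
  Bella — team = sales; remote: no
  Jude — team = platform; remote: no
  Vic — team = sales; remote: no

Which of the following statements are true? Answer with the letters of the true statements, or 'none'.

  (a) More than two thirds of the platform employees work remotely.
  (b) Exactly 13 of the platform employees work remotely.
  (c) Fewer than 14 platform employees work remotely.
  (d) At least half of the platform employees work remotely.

|A| = 20, |A ∩ B| = 5, |A ∖ B| = 15.
(a) |A ∩ B| / |A| > 2/3: fails.
(b) |A ∩ B| = 13: fails.
(c) |A ∩ B| < 14: holds.
(d) |A ∩ B| ≥ |A ∖ B|: fails.

(c)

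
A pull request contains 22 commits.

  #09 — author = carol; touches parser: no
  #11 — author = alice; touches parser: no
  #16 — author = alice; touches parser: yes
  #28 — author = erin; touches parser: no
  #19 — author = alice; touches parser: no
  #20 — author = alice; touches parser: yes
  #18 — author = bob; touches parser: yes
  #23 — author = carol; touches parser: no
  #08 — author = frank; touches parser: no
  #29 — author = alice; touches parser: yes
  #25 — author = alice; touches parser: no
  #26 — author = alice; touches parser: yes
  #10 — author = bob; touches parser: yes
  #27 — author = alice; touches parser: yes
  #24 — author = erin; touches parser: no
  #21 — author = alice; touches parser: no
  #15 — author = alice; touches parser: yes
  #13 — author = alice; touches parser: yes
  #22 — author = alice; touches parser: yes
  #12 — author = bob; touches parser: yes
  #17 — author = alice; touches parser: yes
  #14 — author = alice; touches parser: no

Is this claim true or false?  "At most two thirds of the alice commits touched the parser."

'At most two thirds of the alice commits touched the parser' holds iff |A ∩ B| / |A| ≤ 2/3.
A (the restrictor) = {#11, #16, #19, #20, #29, #25, #26, #27, #21, #15, #13, #22, #17, #14}, |A| = 14.
A ∩ B = {#16, #20, #29, #26, #27, #15, #13, #22, #17}, so |A ∩ B| = 9.
A ∖ B = {#11, #19, #25, #21, #14}, so |A ∖ B| = 5.
|A ∩ B|/|A| = 9/14, so the statement is true.

True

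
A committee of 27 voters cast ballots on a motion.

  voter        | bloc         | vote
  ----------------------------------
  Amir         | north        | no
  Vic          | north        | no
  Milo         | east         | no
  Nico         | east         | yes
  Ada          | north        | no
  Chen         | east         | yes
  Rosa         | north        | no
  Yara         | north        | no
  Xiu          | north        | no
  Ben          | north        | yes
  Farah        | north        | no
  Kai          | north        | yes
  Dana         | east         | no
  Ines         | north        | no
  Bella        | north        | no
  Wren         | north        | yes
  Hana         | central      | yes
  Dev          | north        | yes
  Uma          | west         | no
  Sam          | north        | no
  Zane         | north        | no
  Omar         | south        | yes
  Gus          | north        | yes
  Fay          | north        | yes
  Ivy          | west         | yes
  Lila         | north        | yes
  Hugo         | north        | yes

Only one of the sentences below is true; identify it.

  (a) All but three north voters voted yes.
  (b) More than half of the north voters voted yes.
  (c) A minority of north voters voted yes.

|A| = 19, |A ∩ B| = 8, |A ∖ B| = 11.
(a) requires |A ∖ B| = 3: false.
(b) requires |A ∩ B| > |A ∖ B|: false.
(c) requires |A ∩ B| < |A ∖ B|: true.

(c)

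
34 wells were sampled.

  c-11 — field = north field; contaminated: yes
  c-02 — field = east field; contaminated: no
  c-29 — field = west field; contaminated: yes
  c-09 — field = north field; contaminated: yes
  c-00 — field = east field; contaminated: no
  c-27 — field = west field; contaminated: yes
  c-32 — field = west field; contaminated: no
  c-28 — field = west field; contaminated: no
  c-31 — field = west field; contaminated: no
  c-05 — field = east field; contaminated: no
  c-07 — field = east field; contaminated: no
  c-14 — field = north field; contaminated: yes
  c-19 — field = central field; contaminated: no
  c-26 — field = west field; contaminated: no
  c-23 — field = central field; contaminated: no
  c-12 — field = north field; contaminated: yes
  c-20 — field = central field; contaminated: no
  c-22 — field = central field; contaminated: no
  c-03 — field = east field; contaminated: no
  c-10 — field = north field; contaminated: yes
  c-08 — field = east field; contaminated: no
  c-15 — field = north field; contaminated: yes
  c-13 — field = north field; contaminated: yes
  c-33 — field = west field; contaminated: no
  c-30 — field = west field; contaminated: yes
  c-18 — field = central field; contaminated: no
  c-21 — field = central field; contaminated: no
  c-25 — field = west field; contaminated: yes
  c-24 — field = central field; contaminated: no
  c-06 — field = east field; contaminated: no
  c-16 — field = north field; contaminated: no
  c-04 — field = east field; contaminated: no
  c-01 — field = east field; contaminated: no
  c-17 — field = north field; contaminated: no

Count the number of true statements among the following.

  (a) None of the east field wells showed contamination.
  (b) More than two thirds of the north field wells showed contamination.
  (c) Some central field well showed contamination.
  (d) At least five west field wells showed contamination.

(a) east field: |A| = 9, |A ∩ B| = 0; needs A ∩ B = ∅ (|A ∩ B| = 0) — true.
(b) north field: |A| = 9, |A ∩ B| = 7; needs |A ∩ B| / |A| > 2/3 — true.
(c) central field: |A| = 7, |A ∩ B| = 0; needs A ∩ B ≠ ∅ (|A ∩ B| ≥ 1) — false.
(d) west field: |A| = 9, |A ∩ B| = 4; needs |A ∩ B| ≥ 5 — false.

2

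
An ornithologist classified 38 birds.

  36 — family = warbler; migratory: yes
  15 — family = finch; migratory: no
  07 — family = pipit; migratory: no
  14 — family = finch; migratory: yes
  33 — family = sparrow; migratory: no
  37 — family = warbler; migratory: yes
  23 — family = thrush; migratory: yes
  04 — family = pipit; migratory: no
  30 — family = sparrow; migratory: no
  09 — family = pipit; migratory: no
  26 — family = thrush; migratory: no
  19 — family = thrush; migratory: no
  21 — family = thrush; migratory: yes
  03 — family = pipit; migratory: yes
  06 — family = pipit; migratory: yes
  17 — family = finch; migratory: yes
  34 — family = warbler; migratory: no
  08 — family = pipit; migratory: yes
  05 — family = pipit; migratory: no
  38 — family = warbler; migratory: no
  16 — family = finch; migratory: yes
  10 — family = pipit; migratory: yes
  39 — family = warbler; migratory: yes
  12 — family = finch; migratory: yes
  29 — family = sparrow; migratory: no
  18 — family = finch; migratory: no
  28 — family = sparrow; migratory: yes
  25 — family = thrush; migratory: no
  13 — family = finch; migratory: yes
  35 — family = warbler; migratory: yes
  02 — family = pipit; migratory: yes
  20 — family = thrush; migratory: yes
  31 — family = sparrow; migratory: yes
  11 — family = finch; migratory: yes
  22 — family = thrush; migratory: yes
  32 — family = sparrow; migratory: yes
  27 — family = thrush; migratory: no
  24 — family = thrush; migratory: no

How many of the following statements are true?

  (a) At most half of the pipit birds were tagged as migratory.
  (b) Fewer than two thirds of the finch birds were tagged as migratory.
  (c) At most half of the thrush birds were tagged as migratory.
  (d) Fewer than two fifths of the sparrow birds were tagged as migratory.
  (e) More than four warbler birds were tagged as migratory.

(a) pipit: |A| = 9, |A ∩ B| = 5; needs |A ∩ B| ≤ |A ∖ B| — false.
(b) finch: |A| = 8, |A ∩ B| = 6; needs |A ∩ B| / |A| < 2/3 — false.
(c) thrush: |A| = 9, |A ∩ B| = 4; needs |A ∩ B| ≤ |A ∖ B| — true.
(d) sparrow: |A| = 6, |A ∩ B| = 3; needs |A ∩ B| / |A| < 2/5 — false.
(e) warbler: |A| = 6, |A ∩ B| = 4; needs |A ∩ B| > 4 — false.

1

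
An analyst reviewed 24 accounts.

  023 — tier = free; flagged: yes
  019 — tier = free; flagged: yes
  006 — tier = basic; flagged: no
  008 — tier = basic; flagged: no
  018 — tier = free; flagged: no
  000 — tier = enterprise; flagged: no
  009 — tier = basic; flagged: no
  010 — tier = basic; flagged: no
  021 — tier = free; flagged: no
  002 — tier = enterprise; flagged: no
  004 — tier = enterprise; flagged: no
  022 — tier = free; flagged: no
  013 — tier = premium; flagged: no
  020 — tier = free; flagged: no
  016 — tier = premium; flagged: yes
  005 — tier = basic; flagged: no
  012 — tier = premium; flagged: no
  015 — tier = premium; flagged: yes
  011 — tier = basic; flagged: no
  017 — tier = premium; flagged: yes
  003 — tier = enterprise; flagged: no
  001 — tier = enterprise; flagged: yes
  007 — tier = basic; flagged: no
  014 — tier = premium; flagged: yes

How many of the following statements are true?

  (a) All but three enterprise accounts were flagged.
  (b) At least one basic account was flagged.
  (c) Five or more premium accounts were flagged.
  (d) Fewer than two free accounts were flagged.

0

(a) enterprise: |A| = 5, |A ∩ B| = 1; needs |A ∖ B| = 3 — false.
(b) basic: |A| = 7, |A ∩ B| = 0; needs A ∩ B ≠ ∅ (|A ∩ B| ≥ 1) — false.
(c) premium: |A| = 6, |A ∩ B| = 4; needs |A ∩ B| ≥ 5 — false.
(d) free: |A| = 6, |A ∩ B| = 2; needs |A ∩ B| < 2 — false.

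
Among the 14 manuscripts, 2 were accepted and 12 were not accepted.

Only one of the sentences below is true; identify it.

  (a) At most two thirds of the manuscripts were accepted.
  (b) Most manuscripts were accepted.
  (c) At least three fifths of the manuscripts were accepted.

(a)

|A| = 14, |A ∩ B| = 2, |A ∖ B| = 12.
(a) requires |A ∩ B| / |A| ≤ 2/3: true.
(b) requires |A ∩ B| > |A ∖ B|: false.
(c) requires |A ∩ B| / |A| ≥ 3/5: false.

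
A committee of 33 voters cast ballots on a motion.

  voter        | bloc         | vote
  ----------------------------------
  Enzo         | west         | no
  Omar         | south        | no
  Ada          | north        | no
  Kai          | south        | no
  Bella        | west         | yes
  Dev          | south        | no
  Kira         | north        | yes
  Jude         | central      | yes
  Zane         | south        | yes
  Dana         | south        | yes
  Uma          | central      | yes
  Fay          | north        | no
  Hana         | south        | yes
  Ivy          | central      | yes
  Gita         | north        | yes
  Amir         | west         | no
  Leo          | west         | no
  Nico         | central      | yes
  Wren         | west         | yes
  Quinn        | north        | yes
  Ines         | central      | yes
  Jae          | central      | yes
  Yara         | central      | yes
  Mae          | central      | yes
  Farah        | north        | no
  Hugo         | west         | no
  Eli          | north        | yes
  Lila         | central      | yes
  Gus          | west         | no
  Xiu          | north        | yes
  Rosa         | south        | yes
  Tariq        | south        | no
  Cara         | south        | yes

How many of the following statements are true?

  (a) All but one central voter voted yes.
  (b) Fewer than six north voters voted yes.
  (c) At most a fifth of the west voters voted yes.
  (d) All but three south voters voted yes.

(a) central: |A| = 9, |A ∩ B| = 9; needs |A ∖ B| = 1 — false.
(b) north: |A| = 8, |A ∩ B| = 5; needs |A ∩ B| < 6 — true.
(c) west: |A| = 7, |A ∩ B| = 2; needs |A ∩ B| / |A| ≤ 1/5 — false.
(d) south: |A| = 9, |A ∩ B| = 5; needs |A ∖ B| = 3 — false.

1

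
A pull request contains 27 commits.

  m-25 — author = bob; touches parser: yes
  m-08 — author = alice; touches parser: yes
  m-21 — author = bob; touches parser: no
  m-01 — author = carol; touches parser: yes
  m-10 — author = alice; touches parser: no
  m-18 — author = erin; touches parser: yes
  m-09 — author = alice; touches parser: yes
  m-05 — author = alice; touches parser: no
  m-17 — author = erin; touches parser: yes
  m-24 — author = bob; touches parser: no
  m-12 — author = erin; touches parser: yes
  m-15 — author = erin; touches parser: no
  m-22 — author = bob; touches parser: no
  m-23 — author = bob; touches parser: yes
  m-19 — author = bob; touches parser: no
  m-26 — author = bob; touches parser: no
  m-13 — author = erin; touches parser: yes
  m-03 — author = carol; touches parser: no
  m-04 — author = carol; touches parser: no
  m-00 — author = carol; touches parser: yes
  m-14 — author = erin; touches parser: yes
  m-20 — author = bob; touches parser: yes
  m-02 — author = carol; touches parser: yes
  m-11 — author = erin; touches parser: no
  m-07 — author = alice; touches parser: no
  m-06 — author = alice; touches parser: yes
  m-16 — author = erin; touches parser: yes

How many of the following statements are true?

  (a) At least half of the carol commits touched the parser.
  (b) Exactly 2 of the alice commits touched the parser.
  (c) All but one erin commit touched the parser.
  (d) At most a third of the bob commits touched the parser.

1

(a) carol: |A| = 5, |A ∩ B| = 3; needs |A ∩ B| ≥ |A ∖ B| — true.
(b) alice: |A| = 6, |A ∩ B| = 3; needs |A ∩ B| = 2 — false.
(c) erin: |A| = 8, |A ∩ B| = 6; needs |A ∖ B| = 1 — false.
(d) bob: |A| = 8, |A ∩ B| = 3; needs |A ∩ B| / |A| ≤ 1/3 — false.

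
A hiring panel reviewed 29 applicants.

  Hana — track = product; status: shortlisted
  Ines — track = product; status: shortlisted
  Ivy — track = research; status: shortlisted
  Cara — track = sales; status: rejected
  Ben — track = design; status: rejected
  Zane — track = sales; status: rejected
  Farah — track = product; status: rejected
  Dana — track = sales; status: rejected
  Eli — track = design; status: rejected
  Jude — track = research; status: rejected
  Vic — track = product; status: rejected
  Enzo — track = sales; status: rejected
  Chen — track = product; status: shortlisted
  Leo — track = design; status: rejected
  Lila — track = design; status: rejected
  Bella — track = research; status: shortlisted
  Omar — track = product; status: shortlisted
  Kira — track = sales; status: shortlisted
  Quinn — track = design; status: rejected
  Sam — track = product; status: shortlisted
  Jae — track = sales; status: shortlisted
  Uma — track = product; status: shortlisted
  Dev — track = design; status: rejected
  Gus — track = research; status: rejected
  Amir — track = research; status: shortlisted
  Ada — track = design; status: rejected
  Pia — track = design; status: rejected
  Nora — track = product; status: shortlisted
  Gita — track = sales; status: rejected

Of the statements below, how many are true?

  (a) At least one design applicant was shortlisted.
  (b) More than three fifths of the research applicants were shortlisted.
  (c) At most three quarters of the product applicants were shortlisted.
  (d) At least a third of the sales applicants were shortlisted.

(a) design: |A| = 8, |A ∩ B| = 0; needs A ∩ B ≠ ∅ (|A ∩ B| ≥ 1) — false.
(b) research: |A| = 5, |A ∩ B| = 3; needs |A ∩ B| / |A| > 3/5 — false.
(c) product: |A| = 9, |A ∩ B| = 7; needs |A ∩ B| / |A| ≤ 3/4 — false.
(d) sales: |A| = 7, |A ∩ B| = 2; needs |A ∩ B| / |A| ≥ 1/3 — false.

0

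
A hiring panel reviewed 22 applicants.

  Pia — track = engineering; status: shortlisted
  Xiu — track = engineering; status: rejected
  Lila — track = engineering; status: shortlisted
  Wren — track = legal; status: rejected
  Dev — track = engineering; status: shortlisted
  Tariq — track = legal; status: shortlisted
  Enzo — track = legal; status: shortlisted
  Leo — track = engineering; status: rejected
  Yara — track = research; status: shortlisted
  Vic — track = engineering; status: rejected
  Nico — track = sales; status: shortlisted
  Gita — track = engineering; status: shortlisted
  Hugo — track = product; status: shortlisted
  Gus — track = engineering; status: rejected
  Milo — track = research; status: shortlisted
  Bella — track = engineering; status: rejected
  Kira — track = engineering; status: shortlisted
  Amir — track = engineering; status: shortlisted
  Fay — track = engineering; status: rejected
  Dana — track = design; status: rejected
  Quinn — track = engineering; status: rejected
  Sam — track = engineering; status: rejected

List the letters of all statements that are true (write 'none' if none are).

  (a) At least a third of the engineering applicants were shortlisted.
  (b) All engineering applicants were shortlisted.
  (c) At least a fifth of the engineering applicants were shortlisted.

|A| = 14, |A ∩ B| = 6, |A ∖ B| = 8.
(a) |A ∩ B| / |A| ≥ 1/3: holds.
(b) A ⊆ B, i.e. every element of A is in B (|A ∖ B| = 0): fails.
(c) |A ∩ B| / |A| ≥ 1/5: holds.

(a), (c)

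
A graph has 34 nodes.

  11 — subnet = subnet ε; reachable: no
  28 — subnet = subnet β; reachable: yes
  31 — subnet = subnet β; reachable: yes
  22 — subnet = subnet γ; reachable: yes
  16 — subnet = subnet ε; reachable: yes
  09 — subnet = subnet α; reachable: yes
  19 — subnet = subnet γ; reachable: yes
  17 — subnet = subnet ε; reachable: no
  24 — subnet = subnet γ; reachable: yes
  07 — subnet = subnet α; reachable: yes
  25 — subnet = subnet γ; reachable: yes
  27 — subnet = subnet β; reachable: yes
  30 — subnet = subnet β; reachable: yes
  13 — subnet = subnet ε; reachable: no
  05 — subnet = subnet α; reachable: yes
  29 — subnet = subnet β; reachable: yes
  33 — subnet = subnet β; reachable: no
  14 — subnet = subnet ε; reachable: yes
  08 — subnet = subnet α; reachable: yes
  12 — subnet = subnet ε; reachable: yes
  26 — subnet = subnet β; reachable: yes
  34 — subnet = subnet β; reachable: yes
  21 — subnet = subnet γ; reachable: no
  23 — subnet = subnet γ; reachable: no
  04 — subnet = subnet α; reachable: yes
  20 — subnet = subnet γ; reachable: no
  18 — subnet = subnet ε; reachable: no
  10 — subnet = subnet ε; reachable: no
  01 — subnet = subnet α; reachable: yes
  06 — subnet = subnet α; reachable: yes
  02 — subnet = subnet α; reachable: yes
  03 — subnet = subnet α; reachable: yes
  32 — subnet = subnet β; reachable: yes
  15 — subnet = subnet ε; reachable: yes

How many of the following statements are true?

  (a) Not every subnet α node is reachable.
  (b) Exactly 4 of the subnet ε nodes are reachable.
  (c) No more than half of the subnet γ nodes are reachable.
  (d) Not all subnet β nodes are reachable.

2

(a) subnet α: |A| = 9, |A ∩ B| = 9; needs A ⊄ B (|A ∖ B| ≥ 1) — false.
(b) subnet ε: |A| = 9, |A ∩ B| = 4; needs |A ∩ B| = 4 — true.
(c) subnet γ: |A| = 7, |A ∩ B| = 4; needs |A ∩ B| ≤ |A ∖ B| — false.
(d) subnet β: |A| = 9, |A ∩ B| = 8; needs A ⊄ B (|A ∖ B| ≥ 1) — true.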